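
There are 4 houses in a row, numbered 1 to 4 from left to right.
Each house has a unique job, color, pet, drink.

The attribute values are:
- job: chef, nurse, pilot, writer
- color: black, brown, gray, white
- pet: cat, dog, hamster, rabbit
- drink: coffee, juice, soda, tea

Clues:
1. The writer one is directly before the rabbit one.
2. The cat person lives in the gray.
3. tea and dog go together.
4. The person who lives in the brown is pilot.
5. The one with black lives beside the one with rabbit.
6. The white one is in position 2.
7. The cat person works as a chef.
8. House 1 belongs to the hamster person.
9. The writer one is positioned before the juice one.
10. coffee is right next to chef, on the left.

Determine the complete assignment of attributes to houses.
Solution:

House | Job | Color | Pet | Drink
---------------------------------
  1   | writer | black | hamster | soda
  2   | nurse | white | rabbit | coffee
  3   | chef | gray | cat | juice
  4   | pilot | brown | dog | tea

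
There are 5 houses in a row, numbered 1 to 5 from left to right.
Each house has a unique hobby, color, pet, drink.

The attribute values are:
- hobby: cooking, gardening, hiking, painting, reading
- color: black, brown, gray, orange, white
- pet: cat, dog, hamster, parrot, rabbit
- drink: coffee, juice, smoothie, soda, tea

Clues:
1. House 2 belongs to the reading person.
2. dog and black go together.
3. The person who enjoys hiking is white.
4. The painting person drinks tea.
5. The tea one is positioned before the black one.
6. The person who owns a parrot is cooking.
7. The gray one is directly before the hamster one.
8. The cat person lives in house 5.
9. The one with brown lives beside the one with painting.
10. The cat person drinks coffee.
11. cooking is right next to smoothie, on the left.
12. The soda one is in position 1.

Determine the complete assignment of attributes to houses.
Solution:

House | Hobby | Color | Pet | Drink
-----------------------------------
  1   | cooking | gray | parrot | soda
  2   | reading | brown | hamster | smoothie
  3   | painting | orange | rabbit | tea
  4   | gardening | black | dog | juice
  5   | hiking | white | cat | coffee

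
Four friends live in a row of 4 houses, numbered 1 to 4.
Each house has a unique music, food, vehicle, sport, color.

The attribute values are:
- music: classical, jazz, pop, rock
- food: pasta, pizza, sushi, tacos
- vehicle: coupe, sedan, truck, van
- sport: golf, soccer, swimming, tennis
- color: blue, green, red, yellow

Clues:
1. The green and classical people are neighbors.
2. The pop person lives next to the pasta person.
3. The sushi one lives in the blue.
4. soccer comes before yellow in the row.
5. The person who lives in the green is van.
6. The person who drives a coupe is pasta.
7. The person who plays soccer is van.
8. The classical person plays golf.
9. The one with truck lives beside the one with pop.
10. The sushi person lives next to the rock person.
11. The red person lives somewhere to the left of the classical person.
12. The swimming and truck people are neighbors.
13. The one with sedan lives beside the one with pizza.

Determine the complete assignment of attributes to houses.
Solution:

House | Music | Food | Vehicle | Sport | Color
----------------------------------------------
  1   | jazz | sushi | sedan | swimming | blue
  2   | rock | pizza | truck | tennis | red
  3   | pop | tacos | van | soccer | green
  4   | classical | pasta | coupe | golf | yellow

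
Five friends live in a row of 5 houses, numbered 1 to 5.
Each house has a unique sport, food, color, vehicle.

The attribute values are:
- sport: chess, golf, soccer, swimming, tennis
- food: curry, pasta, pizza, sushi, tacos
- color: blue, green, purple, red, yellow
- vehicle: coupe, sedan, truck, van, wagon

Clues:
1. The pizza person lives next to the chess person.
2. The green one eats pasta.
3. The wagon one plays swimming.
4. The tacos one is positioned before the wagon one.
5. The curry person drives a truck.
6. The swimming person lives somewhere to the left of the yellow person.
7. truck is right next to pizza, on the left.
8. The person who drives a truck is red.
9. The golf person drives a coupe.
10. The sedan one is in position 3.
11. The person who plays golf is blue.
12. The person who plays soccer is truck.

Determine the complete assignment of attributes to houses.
Solution:

House | Sport | Food | Color | Vehicle
--------------------------------------
  1   | soccer | curry | red | truck
  2   | golf | pizza | blue | coupe
  3   | chess | tacos | purple | sedan
  4   | swimming | pasta | green | wagon
  5   | tennis | sushi | yellow | van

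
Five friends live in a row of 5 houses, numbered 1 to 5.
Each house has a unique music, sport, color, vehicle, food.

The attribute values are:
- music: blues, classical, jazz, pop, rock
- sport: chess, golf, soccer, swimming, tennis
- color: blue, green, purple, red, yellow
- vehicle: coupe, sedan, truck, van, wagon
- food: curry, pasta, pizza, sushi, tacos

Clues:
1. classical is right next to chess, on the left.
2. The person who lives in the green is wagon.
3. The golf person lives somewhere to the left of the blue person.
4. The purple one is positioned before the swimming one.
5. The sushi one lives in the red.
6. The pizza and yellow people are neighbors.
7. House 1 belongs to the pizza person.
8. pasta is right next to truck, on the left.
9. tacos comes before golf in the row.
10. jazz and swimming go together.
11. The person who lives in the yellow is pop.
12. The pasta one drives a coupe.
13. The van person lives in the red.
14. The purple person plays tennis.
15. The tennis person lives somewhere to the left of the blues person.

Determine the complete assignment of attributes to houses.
Solution:

House | Music | Sport | Color | Vehicle | Food
----------------------------------------------
  1   | classical | soccer | green | wagon | pizza
  2   | pop | chess | yellow | coupe | pasta
  3   | rock | tennis | purple | truck | tacos
  4   | blues | golf | red | van | sushi
  5   | jazz | swimming | blue | sedan | curry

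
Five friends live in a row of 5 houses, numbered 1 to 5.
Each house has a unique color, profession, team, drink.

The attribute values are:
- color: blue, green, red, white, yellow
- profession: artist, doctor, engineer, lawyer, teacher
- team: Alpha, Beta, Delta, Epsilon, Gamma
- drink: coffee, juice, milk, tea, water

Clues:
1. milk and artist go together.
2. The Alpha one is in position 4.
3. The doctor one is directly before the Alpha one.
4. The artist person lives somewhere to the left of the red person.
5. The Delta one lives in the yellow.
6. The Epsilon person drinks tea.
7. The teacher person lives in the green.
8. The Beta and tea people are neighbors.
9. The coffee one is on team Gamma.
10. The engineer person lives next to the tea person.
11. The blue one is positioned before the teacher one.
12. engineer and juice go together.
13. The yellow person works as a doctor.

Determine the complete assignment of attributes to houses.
Solution:

House | Color | Profession | Team | Drink
-----------------------------------------
  1   | blue | engineer | Beta | juice
  2   | green | teacher | Epsilon | tea
  3   | yellow | doctor | Delta | water
  4   | white | artist | Alpha | milk
  5   | red | lawyer | Gamma | coffee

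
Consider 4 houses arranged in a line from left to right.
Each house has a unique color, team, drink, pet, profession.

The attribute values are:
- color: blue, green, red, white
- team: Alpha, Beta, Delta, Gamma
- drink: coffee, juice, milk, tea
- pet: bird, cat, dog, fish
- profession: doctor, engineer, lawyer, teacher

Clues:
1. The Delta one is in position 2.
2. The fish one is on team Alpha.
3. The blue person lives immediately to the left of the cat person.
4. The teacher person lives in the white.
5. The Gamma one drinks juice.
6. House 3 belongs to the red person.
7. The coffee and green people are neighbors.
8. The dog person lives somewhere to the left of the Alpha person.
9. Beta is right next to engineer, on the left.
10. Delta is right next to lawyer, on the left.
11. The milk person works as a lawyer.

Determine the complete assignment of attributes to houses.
Solution:

House | Color | Team | Drink | Pet | Profession
-----------------------------------------------
  1   | blue | Beta | coffee | dog | doctor
  2   | green | Delta | tea | cat | engineer
  3   | red | Alpha | milk | fish | lawyer
  4   | white | Gamma | juice | bird | teacher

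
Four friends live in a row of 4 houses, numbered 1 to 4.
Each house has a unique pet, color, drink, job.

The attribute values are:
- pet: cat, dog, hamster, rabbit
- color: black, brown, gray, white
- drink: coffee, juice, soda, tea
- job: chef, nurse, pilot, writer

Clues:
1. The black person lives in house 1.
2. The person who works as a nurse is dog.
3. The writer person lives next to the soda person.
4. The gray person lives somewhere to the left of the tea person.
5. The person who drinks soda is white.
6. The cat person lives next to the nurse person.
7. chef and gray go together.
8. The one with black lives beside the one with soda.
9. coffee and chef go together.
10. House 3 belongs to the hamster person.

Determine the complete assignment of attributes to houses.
Solution:

House | Pet | Color | Drink | Job
---------------------------------
  1   | cat | black | juice | writer
  2   | dog | white | soda | nurse
  3   | hamster | gray | coffee | chef
  4   | rabbit | brown | tea | pilot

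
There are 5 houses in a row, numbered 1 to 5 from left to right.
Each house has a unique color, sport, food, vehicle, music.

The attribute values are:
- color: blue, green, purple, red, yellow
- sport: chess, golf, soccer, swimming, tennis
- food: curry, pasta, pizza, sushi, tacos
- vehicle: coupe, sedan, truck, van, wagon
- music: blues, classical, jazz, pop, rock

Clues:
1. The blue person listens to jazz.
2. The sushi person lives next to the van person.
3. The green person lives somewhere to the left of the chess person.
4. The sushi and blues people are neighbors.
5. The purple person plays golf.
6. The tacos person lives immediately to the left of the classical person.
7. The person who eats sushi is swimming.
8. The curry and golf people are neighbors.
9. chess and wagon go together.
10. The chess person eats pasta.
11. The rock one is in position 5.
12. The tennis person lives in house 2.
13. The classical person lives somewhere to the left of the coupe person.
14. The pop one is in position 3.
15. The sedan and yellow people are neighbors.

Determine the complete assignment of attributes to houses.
Solution:

House | Color | Sport | Food | Vehicle | Music
----------------------------------------------
  1   | blue | swimming | sushi | truck | jazz
  2   | green | tennis | curry | van | blues
  3   | purple | golf | tacos | sedan | pop
  4   | yellow | chess | pasta | wagon | classical
  5   | red | soccer | pizza | coupe | rock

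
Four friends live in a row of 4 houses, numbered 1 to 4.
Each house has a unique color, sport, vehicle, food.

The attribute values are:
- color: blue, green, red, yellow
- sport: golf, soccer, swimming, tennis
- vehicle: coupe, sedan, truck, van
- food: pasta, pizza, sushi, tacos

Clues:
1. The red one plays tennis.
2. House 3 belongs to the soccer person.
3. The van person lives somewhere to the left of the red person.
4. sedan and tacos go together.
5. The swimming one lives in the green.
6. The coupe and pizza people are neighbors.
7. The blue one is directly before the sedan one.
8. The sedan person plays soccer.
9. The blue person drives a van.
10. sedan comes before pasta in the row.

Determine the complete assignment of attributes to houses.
Solution:

House | Color | Sport | Vehicle | Food
--------------------------------------
  1   | green | swimming | coupe | sushi
  2   | blue | golf | van | pizza
  3   | yellow | soccer | sedan | tacos
  4   | red | tennis | truck | pasta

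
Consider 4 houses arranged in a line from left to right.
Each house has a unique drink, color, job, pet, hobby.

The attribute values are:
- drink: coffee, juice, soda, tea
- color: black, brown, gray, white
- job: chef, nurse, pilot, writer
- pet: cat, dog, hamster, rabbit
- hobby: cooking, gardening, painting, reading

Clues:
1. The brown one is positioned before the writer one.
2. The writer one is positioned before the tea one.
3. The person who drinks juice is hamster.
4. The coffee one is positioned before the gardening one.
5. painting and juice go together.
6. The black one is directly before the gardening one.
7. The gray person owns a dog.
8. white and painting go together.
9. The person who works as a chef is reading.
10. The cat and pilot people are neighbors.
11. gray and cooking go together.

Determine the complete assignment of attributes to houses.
Solution:

House | Drink | Color | Job | Pet | Hobby
-----------------------------------------
  1   | coffee | black | chef | cat | reading
  2   | soda | brown | pilot | rabbit | gardening
  3   | juice | white | writer | hamster | painting
  4   | tea | gray | nurse | dog | cooking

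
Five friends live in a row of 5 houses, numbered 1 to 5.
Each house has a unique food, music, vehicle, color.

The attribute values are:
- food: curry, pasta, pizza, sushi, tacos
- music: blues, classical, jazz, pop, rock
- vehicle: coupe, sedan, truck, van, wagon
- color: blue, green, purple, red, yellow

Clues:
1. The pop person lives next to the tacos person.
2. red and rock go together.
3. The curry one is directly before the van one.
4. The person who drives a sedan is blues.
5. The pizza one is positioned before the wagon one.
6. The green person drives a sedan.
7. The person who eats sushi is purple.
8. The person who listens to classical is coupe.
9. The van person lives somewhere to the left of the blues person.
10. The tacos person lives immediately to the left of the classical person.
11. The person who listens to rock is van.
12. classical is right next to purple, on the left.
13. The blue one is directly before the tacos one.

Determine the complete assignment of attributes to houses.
Solution:

House | Food | Music | Vehicle | Color
--------------------------------------
  1   | curry | pop | truck | blue
  2   | tacos | rock | van | red
  3   | pizza | classical | coupe | yellow
  4   | sushi | jazz | wagon | purple
  5   | pasta | blues | sedan | green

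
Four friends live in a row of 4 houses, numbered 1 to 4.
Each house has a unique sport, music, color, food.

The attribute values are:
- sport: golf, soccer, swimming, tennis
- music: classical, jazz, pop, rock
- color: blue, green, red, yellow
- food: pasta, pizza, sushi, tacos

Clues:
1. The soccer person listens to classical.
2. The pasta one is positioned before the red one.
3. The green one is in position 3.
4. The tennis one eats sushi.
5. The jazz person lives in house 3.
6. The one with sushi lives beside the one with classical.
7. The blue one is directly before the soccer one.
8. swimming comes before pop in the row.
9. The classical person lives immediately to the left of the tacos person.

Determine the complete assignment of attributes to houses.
Solution:

House | Sport | Music | Color | Food
------------------------------------
  1   | tennis | rock | blue | sushi
  2   | soccer | classical | yellow | pasta
  3   | swimming | jazz | green | tacos
  4   | golf | pop | red | pizza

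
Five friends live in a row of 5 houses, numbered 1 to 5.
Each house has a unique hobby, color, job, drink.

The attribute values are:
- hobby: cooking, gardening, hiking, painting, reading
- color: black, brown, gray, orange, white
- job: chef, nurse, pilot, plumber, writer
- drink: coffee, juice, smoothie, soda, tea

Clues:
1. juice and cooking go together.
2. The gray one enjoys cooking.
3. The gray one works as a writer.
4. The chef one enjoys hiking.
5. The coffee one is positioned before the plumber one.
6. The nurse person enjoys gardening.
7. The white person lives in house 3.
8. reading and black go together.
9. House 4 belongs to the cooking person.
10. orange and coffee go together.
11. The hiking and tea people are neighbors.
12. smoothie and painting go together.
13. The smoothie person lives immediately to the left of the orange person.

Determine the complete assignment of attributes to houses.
Solution:

House | Hobby | Color | Job | Drink
-----------------------------------
  1   | painting | brown | pilot | smoothie
  2   | hiking | orange | chef | coffee
  3   | gardening | white | nurse | tea
  4   | cooking | gray | writer | juice
  5   | reading | black | plumber | soda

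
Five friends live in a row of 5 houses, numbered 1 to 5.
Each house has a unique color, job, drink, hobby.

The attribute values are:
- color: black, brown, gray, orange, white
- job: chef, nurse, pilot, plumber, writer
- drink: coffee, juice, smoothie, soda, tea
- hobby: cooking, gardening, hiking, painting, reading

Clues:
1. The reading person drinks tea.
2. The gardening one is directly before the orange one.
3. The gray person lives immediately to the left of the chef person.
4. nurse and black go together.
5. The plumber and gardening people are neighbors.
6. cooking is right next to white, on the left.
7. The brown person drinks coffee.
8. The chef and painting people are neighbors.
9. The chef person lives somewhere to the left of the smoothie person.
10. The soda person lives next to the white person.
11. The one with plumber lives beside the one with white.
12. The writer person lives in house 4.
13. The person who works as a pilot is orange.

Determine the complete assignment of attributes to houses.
Solution:

House | Color | Job | Drink | Hobby
-----------------------------------
  1   | gray | plumber | soda | cooking
  2   | white | chef | juice | gardening
  3   | orange | pilot | smoothie | painting
  4   | brown | writer | coffee | hiking
  5   | black | nurse | tea | reading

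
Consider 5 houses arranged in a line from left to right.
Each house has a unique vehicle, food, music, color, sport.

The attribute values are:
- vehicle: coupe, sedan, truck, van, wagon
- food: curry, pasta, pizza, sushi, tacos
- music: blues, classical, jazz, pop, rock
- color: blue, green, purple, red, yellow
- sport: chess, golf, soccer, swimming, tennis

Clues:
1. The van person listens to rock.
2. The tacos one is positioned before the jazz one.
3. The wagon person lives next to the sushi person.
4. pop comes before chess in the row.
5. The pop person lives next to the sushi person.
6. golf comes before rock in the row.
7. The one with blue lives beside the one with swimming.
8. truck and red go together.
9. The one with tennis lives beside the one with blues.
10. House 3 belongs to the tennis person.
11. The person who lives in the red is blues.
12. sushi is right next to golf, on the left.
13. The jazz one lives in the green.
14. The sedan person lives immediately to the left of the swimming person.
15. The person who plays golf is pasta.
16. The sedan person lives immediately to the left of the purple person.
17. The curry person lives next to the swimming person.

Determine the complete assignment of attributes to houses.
Solution:

House | Vehicle | Food | Music | Color | Sport
----------------------------------------------
  1   | sedan | curry | classical | blue | soccer
  2   | wagon | tacos | pop | purple | swimming
  3   | coupe | sushi | jazz | green | tennis
  4   | truck | pasta | blues | red | golf
  5   | van | pizza | rock | yellow | chess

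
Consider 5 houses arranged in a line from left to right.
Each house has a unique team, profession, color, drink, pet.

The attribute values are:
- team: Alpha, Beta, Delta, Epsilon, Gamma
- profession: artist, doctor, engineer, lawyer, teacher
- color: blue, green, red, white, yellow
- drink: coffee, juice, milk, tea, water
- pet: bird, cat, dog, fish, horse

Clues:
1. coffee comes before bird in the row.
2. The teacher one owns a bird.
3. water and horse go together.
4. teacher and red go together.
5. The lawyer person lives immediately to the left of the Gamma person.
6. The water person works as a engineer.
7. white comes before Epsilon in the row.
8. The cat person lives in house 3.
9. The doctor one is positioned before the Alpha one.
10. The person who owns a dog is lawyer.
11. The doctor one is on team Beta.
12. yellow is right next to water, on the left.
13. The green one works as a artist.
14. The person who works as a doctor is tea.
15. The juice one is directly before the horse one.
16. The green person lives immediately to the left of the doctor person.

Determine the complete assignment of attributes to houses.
Solution:

House | Team | Profession | Color | Drink | Pet
-----------------------------------------------
  1   | Delta | lawyer | yellow | juice | dog
  2   | Gamma | engineer | white | water | horse
  3   | Epsilon | artist | green | coffee | cat
  4   | Beta | doctor | blue | tea | fish
  5   | Alpha | teacher | red | milk | bird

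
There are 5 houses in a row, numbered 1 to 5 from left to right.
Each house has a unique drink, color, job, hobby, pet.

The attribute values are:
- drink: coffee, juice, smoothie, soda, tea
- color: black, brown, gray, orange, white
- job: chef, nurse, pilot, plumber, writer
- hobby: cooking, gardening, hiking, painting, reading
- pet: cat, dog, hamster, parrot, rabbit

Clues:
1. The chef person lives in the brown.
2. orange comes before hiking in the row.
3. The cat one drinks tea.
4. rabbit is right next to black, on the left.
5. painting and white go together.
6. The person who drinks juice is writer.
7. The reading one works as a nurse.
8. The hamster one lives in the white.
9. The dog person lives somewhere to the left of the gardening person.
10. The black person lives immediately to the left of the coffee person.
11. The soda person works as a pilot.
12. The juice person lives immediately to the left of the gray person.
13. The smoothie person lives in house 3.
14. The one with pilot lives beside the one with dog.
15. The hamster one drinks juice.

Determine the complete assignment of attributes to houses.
Solution:

House | Drink | Color | Job | Hobby | Pet
-----------------------------------------
  1   | juice | white | writer | painting | hamster
  2   | soda | gray | pilot | cooking | rabbit
  3   | smoothie | black | nurse | reading | dog
  4   | coffee | orange | plumber | gardening | parrot
  5   | tea | brown | chef | hiking | cat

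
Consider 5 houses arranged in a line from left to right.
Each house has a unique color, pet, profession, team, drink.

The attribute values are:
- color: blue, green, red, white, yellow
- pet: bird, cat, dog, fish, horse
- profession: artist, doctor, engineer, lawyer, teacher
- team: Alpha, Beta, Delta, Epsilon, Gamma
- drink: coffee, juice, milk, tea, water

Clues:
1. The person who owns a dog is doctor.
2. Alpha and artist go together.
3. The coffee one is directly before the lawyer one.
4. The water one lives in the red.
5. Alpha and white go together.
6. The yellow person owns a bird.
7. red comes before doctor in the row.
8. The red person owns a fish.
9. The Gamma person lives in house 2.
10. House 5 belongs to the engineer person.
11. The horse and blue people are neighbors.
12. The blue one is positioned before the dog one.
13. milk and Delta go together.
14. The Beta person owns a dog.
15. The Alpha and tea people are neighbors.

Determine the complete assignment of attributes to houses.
Solution:

House | Color | Pet | Profession | Team | Drink
-----------------------------------------------
  1   | white | horse | artist | Alpha | coffee
  2   | blue | cat | lawyer | Gamma | tea
  3   | red | fish | teacher | Epsilon | water
  4   | green | dog | doctor | Beta | juice
  5   | yellow | bird | engineer | Delta | milk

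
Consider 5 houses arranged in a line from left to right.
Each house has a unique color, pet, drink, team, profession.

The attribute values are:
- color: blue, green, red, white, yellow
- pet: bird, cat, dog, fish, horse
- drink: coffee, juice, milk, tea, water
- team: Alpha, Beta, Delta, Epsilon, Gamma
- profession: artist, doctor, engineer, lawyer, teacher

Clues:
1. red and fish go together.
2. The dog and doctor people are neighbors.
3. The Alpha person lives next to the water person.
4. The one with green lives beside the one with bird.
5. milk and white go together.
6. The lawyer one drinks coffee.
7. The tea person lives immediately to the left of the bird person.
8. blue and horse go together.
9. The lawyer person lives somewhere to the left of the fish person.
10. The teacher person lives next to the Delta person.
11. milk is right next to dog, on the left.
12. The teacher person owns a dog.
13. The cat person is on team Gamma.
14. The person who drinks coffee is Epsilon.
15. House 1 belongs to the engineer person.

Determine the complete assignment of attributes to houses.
Solution:

House | Color | Pet | Drink | Team | Profession
-----------------------------------------------
  1   | white | cat | milk | Gamma | engineer
  2   | green | dog | tea | Alpha | teacher
  3   | yellow | bird | water | Delta | doctor
  4   | blue | horse | coffee | Epsilon | lawyer
  5   | red | fish | juice | Beta | artist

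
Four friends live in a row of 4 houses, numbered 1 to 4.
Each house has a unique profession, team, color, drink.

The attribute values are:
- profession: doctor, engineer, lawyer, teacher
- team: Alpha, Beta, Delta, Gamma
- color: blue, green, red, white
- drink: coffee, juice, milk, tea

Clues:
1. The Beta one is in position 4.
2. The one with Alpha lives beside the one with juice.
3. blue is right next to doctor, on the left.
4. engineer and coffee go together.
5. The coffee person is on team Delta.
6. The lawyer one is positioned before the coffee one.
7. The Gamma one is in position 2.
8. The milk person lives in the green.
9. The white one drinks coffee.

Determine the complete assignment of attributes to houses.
Solution:

House | Profession | Team | Color | Drink
-----------------------------------------
  1   | lawyer | Alpha | blue | tea
  2   | doctor | Gamma | red | juice
  3   | engineer | Delta | white | coffee
  4   | teacher | Beta | green | milk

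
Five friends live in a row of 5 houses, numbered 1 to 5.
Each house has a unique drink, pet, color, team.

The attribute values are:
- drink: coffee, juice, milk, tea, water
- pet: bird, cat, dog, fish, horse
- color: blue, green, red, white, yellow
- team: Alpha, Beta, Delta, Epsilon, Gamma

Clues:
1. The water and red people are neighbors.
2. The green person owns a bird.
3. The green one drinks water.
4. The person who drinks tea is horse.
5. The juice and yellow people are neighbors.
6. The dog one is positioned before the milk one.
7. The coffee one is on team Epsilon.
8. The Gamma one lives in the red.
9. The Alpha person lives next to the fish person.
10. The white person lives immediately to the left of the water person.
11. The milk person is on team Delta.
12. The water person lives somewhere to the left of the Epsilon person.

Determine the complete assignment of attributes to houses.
Solution:

House | Drink | Pet | Color | Team
----------------------------------
  1   | tea | horse | white | Beta
  2   | water | bird | green | Alpha
  3   | juice | fish | red | Gamma
  4   | coffee | dog | yellow | Epsilon
  5   | milk | cat | blue | Delta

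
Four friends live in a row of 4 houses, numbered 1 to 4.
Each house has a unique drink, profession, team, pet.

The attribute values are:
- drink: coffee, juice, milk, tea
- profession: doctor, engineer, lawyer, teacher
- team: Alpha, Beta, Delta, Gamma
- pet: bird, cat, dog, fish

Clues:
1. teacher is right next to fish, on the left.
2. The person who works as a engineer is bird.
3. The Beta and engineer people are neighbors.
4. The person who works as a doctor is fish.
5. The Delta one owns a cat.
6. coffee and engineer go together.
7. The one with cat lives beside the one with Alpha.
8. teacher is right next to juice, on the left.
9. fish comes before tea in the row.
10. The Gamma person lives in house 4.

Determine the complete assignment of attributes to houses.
Solution:

House | Drink | Profession | Team | Pet
---------------------------------------
  1   | milk | teacher | Delta | cat
  2   | juice | doctor | Alpha | fish
  3   | tea | lawyer | Beta | dog
  4   | coffee | engineer | Gamma | bird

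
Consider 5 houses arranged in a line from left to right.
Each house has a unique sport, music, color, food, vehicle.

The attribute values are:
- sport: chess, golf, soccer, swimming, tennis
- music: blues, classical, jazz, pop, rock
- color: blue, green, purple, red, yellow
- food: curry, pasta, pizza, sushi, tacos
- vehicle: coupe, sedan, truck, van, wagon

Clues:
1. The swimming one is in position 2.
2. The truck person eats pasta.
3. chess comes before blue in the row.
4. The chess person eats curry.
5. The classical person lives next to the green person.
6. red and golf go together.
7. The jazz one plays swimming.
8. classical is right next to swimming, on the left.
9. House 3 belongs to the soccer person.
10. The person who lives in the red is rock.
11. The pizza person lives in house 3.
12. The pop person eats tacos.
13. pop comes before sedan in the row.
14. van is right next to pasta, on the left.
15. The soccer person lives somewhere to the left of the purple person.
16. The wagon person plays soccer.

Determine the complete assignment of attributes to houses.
Solution:

House | Sport | Music | Color | Food | Vehicle
----------------------------------------------
  1   | chess | classical | yellow | curry | van
  2   | swimming | jazz | green | pasta | truck
  3   | soccer | blues | blue | pizza | wagon
  4   | tennis | pop | purple | tacos | coupe
  5   | golf | rock | red | sushi | sedan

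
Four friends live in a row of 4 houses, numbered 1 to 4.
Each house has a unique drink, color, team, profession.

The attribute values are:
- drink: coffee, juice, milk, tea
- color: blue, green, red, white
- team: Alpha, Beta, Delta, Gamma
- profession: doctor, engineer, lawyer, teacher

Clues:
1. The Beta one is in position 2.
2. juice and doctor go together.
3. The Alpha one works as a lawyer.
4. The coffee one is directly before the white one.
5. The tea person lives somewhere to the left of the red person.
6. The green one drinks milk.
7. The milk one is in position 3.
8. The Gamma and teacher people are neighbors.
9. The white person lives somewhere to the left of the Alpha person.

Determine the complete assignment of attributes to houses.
Solution:

House | Drink | Color | Team | Profession
-----------------------------------------
  1   | coffee | blue | Gamma | engineer
  2   | tea | white | Beta | teacher
  3   | milk | green | Alpha | lawyer
  4   | juice | red | Delta | doctor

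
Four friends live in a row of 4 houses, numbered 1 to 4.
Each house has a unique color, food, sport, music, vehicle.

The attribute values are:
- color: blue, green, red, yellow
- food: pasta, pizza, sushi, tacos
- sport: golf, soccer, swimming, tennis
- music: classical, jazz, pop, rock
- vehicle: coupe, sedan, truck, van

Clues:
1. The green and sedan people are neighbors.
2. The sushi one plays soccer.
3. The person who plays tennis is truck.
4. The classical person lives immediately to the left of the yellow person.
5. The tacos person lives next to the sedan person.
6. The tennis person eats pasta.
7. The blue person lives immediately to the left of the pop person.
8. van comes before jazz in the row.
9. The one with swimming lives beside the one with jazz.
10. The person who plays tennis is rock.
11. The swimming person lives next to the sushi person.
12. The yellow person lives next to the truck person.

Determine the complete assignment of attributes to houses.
Solution:

House | Color | Food | Sport | Music | Vehicle
----------------------------------------------
  1   | green | tacos | swimming | classical | van
  2   | yellow | sushi | soccer | jazz | sedan
  3   | blue | pasta | tennis | rock | truck
  4   | red | pizza | golf | pop | coupe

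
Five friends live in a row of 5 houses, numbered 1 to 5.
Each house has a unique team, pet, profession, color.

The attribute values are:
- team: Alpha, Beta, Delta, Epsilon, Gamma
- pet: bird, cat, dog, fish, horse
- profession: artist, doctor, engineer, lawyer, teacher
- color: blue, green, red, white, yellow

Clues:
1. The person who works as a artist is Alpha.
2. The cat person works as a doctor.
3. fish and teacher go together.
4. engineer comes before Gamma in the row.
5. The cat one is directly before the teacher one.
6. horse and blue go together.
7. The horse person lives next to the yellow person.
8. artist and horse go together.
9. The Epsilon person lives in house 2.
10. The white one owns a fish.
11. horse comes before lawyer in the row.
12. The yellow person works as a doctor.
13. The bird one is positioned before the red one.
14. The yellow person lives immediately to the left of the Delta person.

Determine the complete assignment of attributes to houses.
Solution:

House | Team | Pet | Profession | Color
---------------------------------------
  1   | Alpha | horse | artist | blue
  2   | Epsilon | cat | doctor | yellow
  3   | Delta | fish | teacher | white
  4   | Beta | bird | engineer | green
  5   | Gamma | dog | lawyer | red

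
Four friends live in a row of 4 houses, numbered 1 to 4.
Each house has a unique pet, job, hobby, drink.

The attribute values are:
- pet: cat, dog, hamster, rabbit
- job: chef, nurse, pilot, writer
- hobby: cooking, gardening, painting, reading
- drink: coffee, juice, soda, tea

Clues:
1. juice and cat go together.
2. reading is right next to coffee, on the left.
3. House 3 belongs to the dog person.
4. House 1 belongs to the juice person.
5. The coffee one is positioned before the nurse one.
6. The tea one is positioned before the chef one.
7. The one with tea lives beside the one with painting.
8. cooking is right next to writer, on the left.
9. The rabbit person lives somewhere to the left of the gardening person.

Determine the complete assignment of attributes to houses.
Solution:

House | Pet | Job | Hobby | Drink
---------------------------------
  1   | cat | pilot | cooking | juice
  2   | rabbit | writer | reading | tea
  3   | dog | chef | painting | coffee
  4   | hamster | nurse | gardening | soda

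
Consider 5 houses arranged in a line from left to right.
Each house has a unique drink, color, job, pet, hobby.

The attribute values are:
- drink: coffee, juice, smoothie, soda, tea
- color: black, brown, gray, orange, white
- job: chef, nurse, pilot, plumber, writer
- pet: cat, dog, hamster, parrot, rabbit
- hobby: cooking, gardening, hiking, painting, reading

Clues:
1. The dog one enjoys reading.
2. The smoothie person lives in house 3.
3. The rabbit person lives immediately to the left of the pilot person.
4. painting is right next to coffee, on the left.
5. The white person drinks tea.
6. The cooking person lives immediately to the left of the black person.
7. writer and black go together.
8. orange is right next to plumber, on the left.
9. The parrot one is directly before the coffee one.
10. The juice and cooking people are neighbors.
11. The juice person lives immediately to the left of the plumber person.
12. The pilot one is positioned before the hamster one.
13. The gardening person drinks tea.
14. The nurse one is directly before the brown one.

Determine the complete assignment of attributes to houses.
Solution:

House | Drink | Color | Job | Pet | Hobby
-----------------------------------------
  1   | juice | orange | nurse | parrot | painting
  2   | coffee | brown | plumber | cat | cooking
  3   | smoothie | black | writer | rabbit | hiking
  4   | soda | gray | pilot | dog | reading
  5   | tea | white | chef | hamster | gardening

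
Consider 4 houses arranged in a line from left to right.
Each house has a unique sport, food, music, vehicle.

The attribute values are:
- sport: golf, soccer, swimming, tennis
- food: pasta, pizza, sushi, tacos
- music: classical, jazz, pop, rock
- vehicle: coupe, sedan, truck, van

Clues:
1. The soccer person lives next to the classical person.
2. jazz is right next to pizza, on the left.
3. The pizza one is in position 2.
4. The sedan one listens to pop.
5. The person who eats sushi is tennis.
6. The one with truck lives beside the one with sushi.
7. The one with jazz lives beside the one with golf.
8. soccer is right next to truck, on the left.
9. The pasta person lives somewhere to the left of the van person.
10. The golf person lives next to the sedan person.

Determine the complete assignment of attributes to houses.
Solution:

House | Sport | Food | Music | Vehicle
--------------------------------------
  1   | soccer | pasta | jazz | coupe
  2   | golf | pizza | classical | truck
  3   | tennis | sushi | pop | sedan
  4   | swimming | tacos | rock | van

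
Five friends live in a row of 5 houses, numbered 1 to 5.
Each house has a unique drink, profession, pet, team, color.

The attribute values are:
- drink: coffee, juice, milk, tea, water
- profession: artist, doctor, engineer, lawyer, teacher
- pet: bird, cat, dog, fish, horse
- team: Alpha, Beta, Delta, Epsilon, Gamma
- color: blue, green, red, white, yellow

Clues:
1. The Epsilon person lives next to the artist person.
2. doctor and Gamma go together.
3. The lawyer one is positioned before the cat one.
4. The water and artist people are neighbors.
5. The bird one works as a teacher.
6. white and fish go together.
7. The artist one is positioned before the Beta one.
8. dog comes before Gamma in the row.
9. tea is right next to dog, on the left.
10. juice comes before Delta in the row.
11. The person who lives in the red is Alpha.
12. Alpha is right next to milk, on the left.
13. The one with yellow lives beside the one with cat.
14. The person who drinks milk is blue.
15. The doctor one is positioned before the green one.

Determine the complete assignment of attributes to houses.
Solution:

House | Drink | Profession | Pet | Team | Color
-----------------------------------------------
  1   | water | lawyer | horse | Epsilon | yellow
  2   | tea | artist | cat | Alpha | red
  3   | milk | engineer | dog | Beta | blue
  4   | juice | doctor | fish | Gamma | white
  5   | coffee | teacher | bird | Delta | green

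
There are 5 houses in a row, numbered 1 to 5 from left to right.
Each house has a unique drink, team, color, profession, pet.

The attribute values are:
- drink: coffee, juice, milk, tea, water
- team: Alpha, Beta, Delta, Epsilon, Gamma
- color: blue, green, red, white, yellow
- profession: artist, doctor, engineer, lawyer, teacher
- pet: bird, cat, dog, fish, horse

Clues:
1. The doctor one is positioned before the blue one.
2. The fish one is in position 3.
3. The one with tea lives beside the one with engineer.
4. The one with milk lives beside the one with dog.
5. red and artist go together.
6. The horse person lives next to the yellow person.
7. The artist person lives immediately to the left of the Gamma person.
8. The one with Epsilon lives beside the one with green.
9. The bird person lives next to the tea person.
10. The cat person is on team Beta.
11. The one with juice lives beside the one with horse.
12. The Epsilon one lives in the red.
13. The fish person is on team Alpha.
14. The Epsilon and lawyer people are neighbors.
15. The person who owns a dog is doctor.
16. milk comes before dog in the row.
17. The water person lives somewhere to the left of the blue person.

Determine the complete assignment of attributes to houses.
Solution:

House | Drink | Team | Color | Profession | Pet
-----------------------------------------------
  1   | juice | Epsilon | red | artist | bird
  2   | tea | Gamma | green | lawyer | horse
  3   | milk | Alpha | yellow | engineer | fish
  4   | water | Delta | white | doctor | dog
  5   | coffee | Beta | blue | teacher | cat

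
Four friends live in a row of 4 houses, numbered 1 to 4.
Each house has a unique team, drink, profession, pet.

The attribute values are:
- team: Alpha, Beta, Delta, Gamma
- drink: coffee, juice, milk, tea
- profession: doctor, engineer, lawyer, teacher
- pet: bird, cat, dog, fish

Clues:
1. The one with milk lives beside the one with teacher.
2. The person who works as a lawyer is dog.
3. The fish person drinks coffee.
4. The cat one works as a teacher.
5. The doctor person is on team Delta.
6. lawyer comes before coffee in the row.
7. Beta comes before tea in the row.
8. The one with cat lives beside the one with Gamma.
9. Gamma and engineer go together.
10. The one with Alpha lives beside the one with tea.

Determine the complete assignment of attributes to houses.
Solution:

House | Team | Drink | Profession | Pet
---------------------------------------
  1   | Beta | milk | lawyer | dog
  2   | Alpha | juice | teacher | cat
  3   | Gamma | tea | engineer | bird
  4   | Delta | coffee | doctor | fish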